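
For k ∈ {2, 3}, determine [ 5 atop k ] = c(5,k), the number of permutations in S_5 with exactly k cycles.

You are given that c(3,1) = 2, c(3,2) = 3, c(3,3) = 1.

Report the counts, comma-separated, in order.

50, 35

i=4: T(4,1)=0+3·2=6 | T(4,2)=2+3·3=11 | T(4,3)=3+3·1=6
i=5: T(5,2)=6+4·11=50 | T(5,3)=11+4·6=35
Read c(5,2) = 50, c(5,3) = 35.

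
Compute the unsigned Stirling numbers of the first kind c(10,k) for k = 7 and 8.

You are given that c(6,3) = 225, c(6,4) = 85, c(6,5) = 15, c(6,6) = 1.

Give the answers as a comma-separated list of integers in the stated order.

r7: T_7,4=6×85+225=735; T_7,5=6×15+85=175; T_7,6=6×1+15=21; T_7,7=6×0+1=1
r8: T_8,5=7×175+735=1960; T_8,6=7×21+175=322; T_8,7=7×1+21=28; T_8,8=7×0+1=1
r9: T_9,6=8×322+1960=4536; T_9,7=8×28+322=546; T_9,8=8×1+28=36
r10: T_10,7=9×546+4536=9450; T_10,8=9×36+546=870
Read c(10,7) = 9450, c(10,8) = 870.

9450, 870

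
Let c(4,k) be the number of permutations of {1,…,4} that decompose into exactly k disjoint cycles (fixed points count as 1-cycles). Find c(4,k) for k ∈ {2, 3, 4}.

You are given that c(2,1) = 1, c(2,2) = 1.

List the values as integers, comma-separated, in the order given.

row 3: T[3][1]=2·1+0=2  T[3][2]=2·1+1=3  T[3][3]=2·0+1=1
row 4: T[4][2]=3·3+2=11  T[4][3]=3·1+3=6  T[4][4]=3·0+1=1
Read c(4,2) = 11, c(4,3) = 6, c(4,4) = 1.

11, 6, 1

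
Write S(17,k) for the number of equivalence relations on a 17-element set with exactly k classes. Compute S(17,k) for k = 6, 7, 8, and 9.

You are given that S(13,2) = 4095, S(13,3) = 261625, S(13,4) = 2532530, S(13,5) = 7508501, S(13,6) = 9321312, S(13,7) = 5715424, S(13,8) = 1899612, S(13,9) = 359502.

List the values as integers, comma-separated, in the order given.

17505749898, 25708104786, 20415995028, 9528822303

row 14: T[14][3]=3·261625+4095=788970  T[14][4]=4·2532530+261625=10391745  T[14][5]=5·7508501+2532530=40075035  T[14][6]=6·9321312+7508501=63436373  T[14][7]=7·5715424+9321312=49329280  T[14][8]=8·1899612+5715424=20912320  T[14][9]=9·359502+1899612=5135130
row 15: T[15][4]=4·10391745+788970=42355950  T[15][5]=5·40075035+10391745=210766920  T[15][6]=6·63436373+40075035=420693273  T[15][7]=7·49329280+63436373=408741333  T[15][8]=8·20912320+49329280=216627840  T[15][9]=9·5135130+20912320=67128490
row 16: T[16][5]=5·210766920+42355950=1096190550  T[16][6]=6·420693273+210766920=2734926558  T[16][7]=7·408741333+420693273=3281882604  T[16][8]=8·216627840+408741333=2141764053  T[16][9]=9·67128490+216627840=820784250
row 17: T[17][6]=6·2734926558+1096190550=17505749898  T[17][7]=7·3281882604+2734926558=25708104786  T[17][8]=8·2141764053+3281882604=20415995028  T[17][9]=9·820784250+2141764053=9528822303
Read S(17,6) = 17505749898, S(17,7) = 25708104786, S(17,8) = 20415995028, S(17,9) = 9528822303.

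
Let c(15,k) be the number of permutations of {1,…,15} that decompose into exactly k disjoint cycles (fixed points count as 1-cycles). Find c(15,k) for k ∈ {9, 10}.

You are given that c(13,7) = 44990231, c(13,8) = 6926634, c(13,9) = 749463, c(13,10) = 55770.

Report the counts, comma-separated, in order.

[14] T[14,8]:13*6926634+44990231=135036473 · T[14,9]:13*749463+6926634=16669653 · T[14,10]:13*55770+749463=1474473
[15] T[15,9]:14*16669653+135036473=368411615 · T[15,10]:14*1474473+16669653=37312275
Read c(15,9) = 368411615, c(15,10) = 37312275.

368411615, 37312275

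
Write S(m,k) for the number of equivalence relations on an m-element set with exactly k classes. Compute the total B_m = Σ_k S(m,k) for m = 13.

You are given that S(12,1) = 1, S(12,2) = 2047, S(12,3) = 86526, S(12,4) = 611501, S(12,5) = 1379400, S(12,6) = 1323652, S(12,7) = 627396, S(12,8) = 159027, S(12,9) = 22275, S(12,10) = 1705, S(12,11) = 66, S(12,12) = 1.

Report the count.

r13: T_13,1=1×1+0=1; T_13,2=2×2047+1=4095; T_13,3=3×86526+2047=261625; T_13,4=4×611501+86526=2532530; T_13,5=5×1379400+611501=7508501; T_13,6=6×1323652+1379400=9321312; T_13,7=7×627396+1323652=5715424; T_13,8=8×159027+627396=1899612; T_13,9=9×22275+159027=359502; T_13,10=10×1705+22275=39325; T_13,11=11×66+1705=2431; T_13,12=12×1+66=78; T_13,13=13×0+1=1
B_13 = ΣS(13,k) = 1+4095+261625+2532530+7508501+9321312+5715424+1899612+359502+39325+2431+78+1 = 27644437

27644437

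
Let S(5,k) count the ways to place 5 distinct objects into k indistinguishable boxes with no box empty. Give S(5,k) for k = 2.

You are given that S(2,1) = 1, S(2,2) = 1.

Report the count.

15

row 3: T[3][1]=1·1+0=1  T[3][2]=2·1+1=3
row 4: T[4][1]=1·1+0=1  T[4][2]=2·3+1=7
row 5: T[5][2]=2·7+1=15
Read S(5,2) = 15.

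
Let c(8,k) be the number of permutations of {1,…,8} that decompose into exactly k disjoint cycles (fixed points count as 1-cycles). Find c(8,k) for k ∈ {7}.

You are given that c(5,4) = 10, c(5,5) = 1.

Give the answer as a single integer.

r6: T_6,5=5×1+10=15; T_6,6=5×0+1=1
r7: T_7,6=6×1+15=21; T_7,7=6×0+1=1
r8: T_8,7=7×1+21=28
Read c(8,7) = 28.

28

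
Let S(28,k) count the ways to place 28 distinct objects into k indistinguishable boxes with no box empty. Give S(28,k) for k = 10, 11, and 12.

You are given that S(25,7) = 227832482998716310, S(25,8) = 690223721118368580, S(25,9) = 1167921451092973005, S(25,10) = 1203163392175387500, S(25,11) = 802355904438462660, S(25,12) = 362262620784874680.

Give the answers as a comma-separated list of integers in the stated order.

row 26: T[26][8]=8·690223721118368580+227832482998716310=5749622251945664950  T[26][9]=9·1167921451092973005+690223721118368580=11201516780955125625  T[26][10]=10·1203163392175387500+1167921451092973005=13199555372846848005  T[26][11]=11·802355904438462660+1203163392175387500=10029078340998476760  T[26][12]=12·362262620784874680+802355904438462660=5149507353856958820
row 27: T[27][9]=9·11201516780955125625+5749622251945664950=106563273280541795575  T[27][10]=10·13199555372846848005+11201516780955125625=143197070509423605675  T[27][11]=11·10029078340998476760+13199555372846848005=123519417123830092365  T[27][12]=12·5149507353856958820+10029078340998476760=71823166587281982600
row 28: T[28][10]=10·143197070509423605675+106563273280541795575=1538533978374777852325  T[28][11]=11·123519417123830092365+143197070509423605675=1501910658871554621690  T[28][12]=12·71823166587281982600+123519417123830092365=985397416171213883565
Read S(28,10) = 1538533978374777852325, S(28,11) = 1501910658871554621690, S(28,12) = 985397416171213883565.

1538533978374777852325, 1501910658871554621690, 985397416171213883565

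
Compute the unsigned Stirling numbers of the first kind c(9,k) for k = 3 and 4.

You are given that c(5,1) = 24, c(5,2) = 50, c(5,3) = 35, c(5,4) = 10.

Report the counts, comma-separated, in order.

118124, 67284

r6: T_6,1=5×24+0=120; T_6,2=5×50+24=274; T_6,3=5×35+50=225; T_6,4=5×10+35=85
r7: T_7,1=6×120+0=720; T_7,2=6×274+120=1764; T_7,3=6×225+274=1624; T_7,4=6×85+225=735
r8: T_8,2=7×1764+720=13068; T_8,3=7×1624+1764=13132; T_8,4=7×735+1624=6769
r9: T_9,3=8×13132+13068=118124; T_9,4=8×6769+13132=67284
Read c(9,3) = 118124, c(9,4) = 67284.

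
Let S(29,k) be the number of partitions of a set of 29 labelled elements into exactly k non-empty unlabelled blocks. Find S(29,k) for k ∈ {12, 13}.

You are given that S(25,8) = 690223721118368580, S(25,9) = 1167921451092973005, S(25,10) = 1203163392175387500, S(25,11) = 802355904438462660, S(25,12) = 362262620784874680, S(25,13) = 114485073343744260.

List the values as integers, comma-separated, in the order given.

r26: T_26,9=9×1167921451092973005+690223721118368580=11201516780955125625; T_26,10=10×1203163392175387500+1167921451092973005=13199555372846848005; T_26,11=11×802355904438462660+1203163392175387500=10029078340998476760; T_26,12=12×362262620784874680+802355904438462660=5149507353856958820; T_26,13=13×114485073343744260+362262620784874680=1850568574253550060
r27: T_27,10=10×13199555372846848005+11201516780955125625=143197070509423605675; T_27,11=11×10029078340998476760+13199555372846848005=123519417123830092365; T_27,12=12×5149507353856958820+10029078340998476760=71823166587281982600; T_27,13=13×1850568574253550060+5149507353856958820=29206898819153109600
r28: T_28,11=11×123519417123830092365+143197070509423605675=1501910658871554621690; T_28,12=12×71823166587281982600+123519417123830092365=985397416171213883565; T_28,13=13×29206898819153109600+71823166587281982600=451512851236272407400
r29: T_29,12=12×985397416171213883565+1501910658871554621690=13326679652926121224470; T_29,13=13×451512851236272407400+985397416171213883565=6855064482242755179765
Read S(29,12) = 13326679652926121224470, S(29,13) = 6855064482242755179765.

13326679652926121224470, 6855064482242755179765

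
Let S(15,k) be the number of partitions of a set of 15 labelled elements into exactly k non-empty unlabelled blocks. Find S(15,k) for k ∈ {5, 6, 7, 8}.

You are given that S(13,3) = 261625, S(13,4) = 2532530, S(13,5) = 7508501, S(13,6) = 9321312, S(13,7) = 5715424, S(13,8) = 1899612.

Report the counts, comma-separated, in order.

@14  (14,4):2532530·4+261625→10391745, (14,5):7508501·5+2532530→40075035, (14,6):9321312·6+7508501→63436373, (14,7):5715424·7+9321312→49329280, (14,8):1899612·8+5715424→20912320
@15  (15,5):40075035·5+10391745→210766920, (15,6):63436373·6+40075035→420693273, (15,7):49329280·7+63436373→408741333, (15,8):20912320·8+49329280→216627840
Read S(15,5) = 210766920, S(15,6) = 420693273, S(15,7) = 408741333, S(15,8) = 216627840.

210766920, 420693273, 408741333, 216627840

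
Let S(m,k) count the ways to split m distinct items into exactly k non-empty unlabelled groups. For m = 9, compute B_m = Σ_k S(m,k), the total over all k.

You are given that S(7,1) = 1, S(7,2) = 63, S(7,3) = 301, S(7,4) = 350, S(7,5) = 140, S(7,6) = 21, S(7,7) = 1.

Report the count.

21147

i=8: T(8,1)=0+1·1=1 | T(8,2)=1+2·63=127 | T(8,3)=63+3·301=966 | T(8,4)=301+4·350=1701 | T(8,5)=350+5·140=1050 | T(8,6)=140+6·21=266 | T(8,7)=21+7·1=28 | T(8,8)=1+8·0=1
i=9: T(9,1)=0+1·1=1 | T(9,2)=1+2·127=255 | T(9,3)=127+3·966=3025 | T(9,4)=966+4·1701=7770 | T(9,5)=1701+5·1050=6951 | T(9,6)=1050+6·266=2646 | T(9,7)=266+7·28=462 | T(9,8)=28+8·1=36 | T(9,9)=1+9·0=1
B_9 = ΣS(9,k) = 1+255+3025+7770+6951+2646+462+36+1 = 21147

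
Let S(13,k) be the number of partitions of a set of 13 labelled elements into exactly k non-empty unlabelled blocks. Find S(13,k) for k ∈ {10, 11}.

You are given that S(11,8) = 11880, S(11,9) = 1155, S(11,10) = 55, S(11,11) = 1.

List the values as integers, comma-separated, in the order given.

@12  (12,9):1155·9+11880→22275, (12,10):55·10+1155→1705, (12,11):1·11+55→66
@13  (13,10):1705·10+22275→39325, (13,11):66·11+1705→2431
Read S(13,10) = 39325, S(13,11) = 2431.

39325, 2431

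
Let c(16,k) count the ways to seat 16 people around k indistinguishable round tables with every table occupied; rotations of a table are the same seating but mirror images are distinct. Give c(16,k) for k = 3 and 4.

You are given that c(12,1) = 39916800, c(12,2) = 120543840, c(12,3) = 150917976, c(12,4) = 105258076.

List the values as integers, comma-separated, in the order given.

6165817614720, 5056995703824

row 13: T[13][1]=12·39916800+0=479001600  T[13][2]=12·120543840+39916800=1486442880  T[13][3]=12·150917976+120543840=1931559552  T[13][4]=12·105258076+150917976=1414014888
row 14: T[14][1]=13·479001600+0=6227020800  T[14][2]=13·1486442880+479001600=19802759040  T[14][3]=13·1931559552+1486442880=26596717056  T[14][4]=13·1414014888+1931559552=20313753096
row 15: T[15][2]=14·19802759040+6227020800=283465647360  T[15][3]=14·26596717056+19802759040=392156797824  T[15][4]=14·20313753096+26596717056=310989260400
row 16: T[16][3]=15·392156797824+283465647360=6165817614720  T[16][4]=15·310989260400+392156797824=5056995703824
Read c(16,3) = 6165817614720, c(16,4) = 5056995703824.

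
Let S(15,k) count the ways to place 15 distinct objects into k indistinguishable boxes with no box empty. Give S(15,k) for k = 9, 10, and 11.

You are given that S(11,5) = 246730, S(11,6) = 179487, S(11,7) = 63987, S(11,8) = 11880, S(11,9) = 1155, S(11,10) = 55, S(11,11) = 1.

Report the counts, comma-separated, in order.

i=12: T(12,6)=246730+6·179487=1323652 | T(12,7)=179487+7·63987=627396 | T(12,8)=63987+8·11880=159027 | T(12,9)=11880+9·1155=22275 | T(12,10)=1155+10·55=1705 | T(12,11)=55+11·1=66
i=13: T(13,7)=1323652+7·627396=5715424 | T(13,8)=627396+8·159027=1899612 | T(13,9)=159027+9·22275=359502 | T(13,10)=22275+10·1705=39325 | T(13,11)=1705+11·66=2431
i=14: T(14,8)=5715424+8·1899612=20912320 | T(14,9)=1899612+9·359502=5135130 | T(14,10)=359502+10·39325=752752 | T(14,11)=39325+11·2431=66066
i=15: T(15,9)=20912320+9·5135130=67128490 | T(15,10)=5135130+10·752752=12662650 | T(15,11)=752752+11·66066=1479478
Read S(15,9) = 67128490, S(15,10) = 12662650, S(15,11) = 1479478.

67128490, 12662650, 1479478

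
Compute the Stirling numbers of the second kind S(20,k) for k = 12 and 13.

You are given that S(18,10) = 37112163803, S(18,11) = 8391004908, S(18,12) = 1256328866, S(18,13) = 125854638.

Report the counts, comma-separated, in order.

r19: T_19,11=11×8391004908+37112163803=129413217791; T_19,12=12×1256328866+8391004908=23466951300; T_19,13=13×125854638+1256328866=2892439160
r20: T_20,12=12×23466951300+129413217791=411016633391; T_20,13=13×2892439160+23466951300=61068660380
Read S(20,12) = 411016633391, S(20,13) = 61068660380.

411016633391, 61068660380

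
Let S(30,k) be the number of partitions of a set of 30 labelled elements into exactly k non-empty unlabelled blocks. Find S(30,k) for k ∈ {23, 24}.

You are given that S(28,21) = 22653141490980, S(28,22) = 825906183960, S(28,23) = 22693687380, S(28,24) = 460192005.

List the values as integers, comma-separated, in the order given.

71823880393200, 2157580085700

i=29: T(29,22)=22653141490980+22·825906183960=40823077538100 | T(29,23)=825906183960+23·22693687380=1347860993700 | T(29,24)=22693687380+24·460192005=33738295500
i=30: T(30,23)=40823077538100+23·1347860993700=71823880393200 | T(30,24)=1347860993700+24·33738295500=2157580085700
Read S(30,23) = 71823880393200, S(30,24) = 2157580085700.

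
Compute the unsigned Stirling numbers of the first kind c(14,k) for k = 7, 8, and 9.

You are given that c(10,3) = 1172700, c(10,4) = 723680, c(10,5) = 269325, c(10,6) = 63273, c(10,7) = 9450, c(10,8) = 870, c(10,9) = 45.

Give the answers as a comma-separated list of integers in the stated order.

r11: T_11,4=10×723680+1172700=8409500; T_11,5=10×269325+723680=3416930; T_11,6=10×63273+269325=902055; T_11,7=10×9450+63273=157773; T_11,8=10×870+9450=18150; T_11,9=10×45+870=1320
r12: T_12,5=11×3416930+8409500=45995730; T_12,6=11×902055+3416930=13339535; T_12,7=11×157773+902055=2637558; T_12,8=11×18150+157773=357423; T_12,9=11×1320+18150=32670
r13: T_13,6=12×13339535+45995730=206070150; T_13,7=12×2637558+13339535=44990231; T_13,8=12×357423+2637558=6926634; T_13,9=12×32670+357423=749463
r14: T_14,7=13×44990231+206070150=790943153; T_14,8=13×6926634+44990231=135036473; T_14,9=13×749463+6926634=16669653
Read c(14,7) = 790943153, c(14,8) = 135036473, c(14,9) = 16669653.

790943153, 135036473, 16669653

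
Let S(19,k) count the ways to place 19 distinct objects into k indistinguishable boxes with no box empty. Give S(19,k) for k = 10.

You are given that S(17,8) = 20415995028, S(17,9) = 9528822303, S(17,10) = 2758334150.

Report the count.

row 18: T[18][9]=9·9528822303+20415995028=106175395755  T[18][10]=10·2758334150+9528822303=37112163803
row 19: T[19][10]=10·37112163803+106175395755=477297033785
Read S(19,10) = 477297033785.

477297033785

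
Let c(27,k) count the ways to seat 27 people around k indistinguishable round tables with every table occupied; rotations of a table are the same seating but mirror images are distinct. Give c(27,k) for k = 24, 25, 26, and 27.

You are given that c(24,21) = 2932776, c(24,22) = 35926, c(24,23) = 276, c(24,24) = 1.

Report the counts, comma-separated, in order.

6160050, 58500, 351, 1

@25  (25,22):35926·24+2932776→3795000, (25,23):276·24+35926→42550, (25,24):1·24+276→300, (25,25):0·24+1→1
@26  (26,23):42550·25+3795000→4858750, (26,24):300·25+42550→50050, (26,25):1·25+300→325, (26,26):0·25+1→1
@27  (27,24):50050·26+4858750→6160050, (27,25):325·26+50050→58500, (27,26):1·26+325→351, (27,27):0·26+1→1
Read c(27,24) = 6160050, c(27,25) = 58500, c(27,26) = 351, c(27,27) = 1.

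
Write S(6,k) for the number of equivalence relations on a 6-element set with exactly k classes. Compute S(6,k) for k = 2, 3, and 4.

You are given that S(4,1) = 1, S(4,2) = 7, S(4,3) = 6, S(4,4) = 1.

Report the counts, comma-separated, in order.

r5: T_5,1=1×1+0=1; T_5,2=2×7+1=15; T_5,3=3×6+7=25; T_5,4=4×1+6=10
r6: T_6,2=2×15+1=31; T_6,3=3×25+15=90; T_6,4=4×10+25=65
Read S(6,2) = 31, S(6,3) = 90, S(6,4) = 65.

31, 90, 65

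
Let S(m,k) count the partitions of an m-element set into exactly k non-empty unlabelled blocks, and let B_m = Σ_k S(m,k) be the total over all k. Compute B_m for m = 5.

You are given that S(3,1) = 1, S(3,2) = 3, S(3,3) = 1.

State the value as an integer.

52

[4] T[4,1]:1*1+0=1 · T[4,2]:2*3+1=7 · T[4,3]:3*1+3=6 · T[4,4]:4*0+1=1
[5] T[5,1]:1*1+0=1 · T[5,2]:2*7+1=15 · T[5,3]:3*6+7=25 · T[5,4]:4*1+6=10 · T[5,5]:5*0+1=1
B_5 = ΣS(5,k) = 1+15+25+10+1 = 52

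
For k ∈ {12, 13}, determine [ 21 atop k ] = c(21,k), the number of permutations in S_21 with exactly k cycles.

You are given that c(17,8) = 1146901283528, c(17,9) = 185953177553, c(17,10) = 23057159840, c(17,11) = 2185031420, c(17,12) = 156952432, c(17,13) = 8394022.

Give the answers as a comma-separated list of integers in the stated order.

row 18: T[18][9]=17·185953177553+1146901283528=4308105301929  T[18][10]=17·23057159840+185953177553=577924894833  T[18][11]=17·2185031420+23057159840=60202693980  T[18][12]=17·156952432+2185031420=4853222764  T[18][13]=17·8394022+156952432=299650806
row 19: T[19][10]=18·577924894833+4308105301929=14710753408923  T[19][11]=18·60202693980+577924894833=1661573386473  T[19][12]=18·4853222764+60202693980=147560703732  T[19][13]=18·299650806+4853222764=10246937272
row 20: T[20][11]=19·1661573386473+14710753408923=46280647751910  T[20][12]=19·147560703732+1661573386473=4465226757381  T[20][13]=19·10246937272+147560703732=342252511900
row 21: T[21][12]=20·4465226757381+46280647751910=135585182899530  T[21][13]=20·342252511900+4465226757381=11310276995381
Read c(21,12) = 135585182899530, c(21,13) = 11310276995381.

135585182899530, 11310276995381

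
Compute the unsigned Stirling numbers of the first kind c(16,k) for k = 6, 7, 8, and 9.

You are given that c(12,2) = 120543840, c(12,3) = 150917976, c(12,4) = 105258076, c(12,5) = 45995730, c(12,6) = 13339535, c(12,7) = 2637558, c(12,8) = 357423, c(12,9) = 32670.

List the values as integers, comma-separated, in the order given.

@13  (13,3):150917976·12+120543840→1931559552, (13,4):105258076·12+150917976→1414014888, (13,5):45995730·12+105258076→657206836, (13,6):13339535·12+45995730→206070150, (13,7):2637558·12+13339535→44990231, (13,8):357423·12+2637558→6926634, (13,9):32670·12+357423→749463
@14  (14,4):1414014888·13+1931559552→20313753096, (14,5):657206836·13+1414014888→9957703756, (14,6):206070150·13+657206836→3336118786, (14,7):44990231·13+206070150→790943153, (14,8):6926634·13+44990231→135036473, (14,9):749463·13+6926634→16669653
@15  (15,5):9957703756·14+20313753096→159721605680, (15,6):3336118786·14+9957703756→56663366760, (15,7):790943153·14+3336118786→14409322928, (15,8):135036473·14+790943153→2681453775, (15,9):16669653·14+135036473→368411615
@16  (16,6):56663366760·15+159721605680→1009672107080, (16,7):14409322928·15+56663366760→272803210680, (16,8):2681453775·15+14409322928→54631129553, (16,9):368411615·15+2681453775→8207628000
Read c(16,6) = 1009672107080, c(16,7) = 272803210680, c(16,8) = 54631129553, c(16,9) = 8207628000.

1009672107080, 272803210680, 54631129553, 8207628000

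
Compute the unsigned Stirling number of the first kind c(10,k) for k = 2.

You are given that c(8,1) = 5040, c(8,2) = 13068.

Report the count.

1026576

i=9: T(9,1)=0+8·5040=40320 | T(9,2)=5040+8·13068=109584
i=10: T(10,2)=40320+9·109584=1026576
Read c(10,2) = 1026576.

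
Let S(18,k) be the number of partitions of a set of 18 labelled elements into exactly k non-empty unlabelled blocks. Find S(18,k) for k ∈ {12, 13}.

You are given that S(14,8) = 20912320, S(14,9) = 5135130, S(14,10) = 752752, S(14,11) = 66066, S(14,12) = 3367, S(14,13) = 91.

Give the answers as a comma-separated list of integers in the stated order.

1256328866, 125854638

r15: T_15,9=9×5135130+20912320=67128490; T_15,10=10×752752+5135130=12662650; T_15,11=11×66066+752752=1479478; T_15,12=12×3367+66066=106470; T_15,13=13×91+3367=4550
r16: T_16,10=10×12662650+67128490=193754990; T_16,11=11×1479478+12662650=28936908; T_16,12=12×106470+1479478=2757118; T_16,13=13×4550+106470=165620
r17: T_17,11=11×28936908+193754990=512060978; T_17,12=12×2757118+28936908=62022324; T_17,13=13×165620+2757118=4910178
r18: T_18,12=12×62022324+512060978=1256328866; T_18,13=13×4910178+62022324=125854638
Read S(18,12) = 1256328866, S(18,13) = 125854638.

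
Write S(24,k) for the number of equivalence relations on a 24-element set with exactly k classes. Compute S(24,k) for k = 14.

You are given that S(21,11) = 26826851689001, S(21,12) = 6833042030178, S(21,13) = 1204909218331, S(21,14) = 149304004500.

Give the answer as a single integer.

1362091021641000

i=22: T(22,12)=26826851689001+12·6833042030178=108823356051137 | T(22,13)=6833042030178+13·1204909218331=22496861868481 | T(22,14)=1204909218331+14·149304004500=3295165281331
i=23: T(23,13)=108823356051137+13·22496861868481=401282560341390 | T(23,14)=22496861868481+14·3295165281331=68629175807115
i=24: T(24,14)=401282560341390+14·68629175807115=1362091021641000
Read S(24,14) = 1362091021641000.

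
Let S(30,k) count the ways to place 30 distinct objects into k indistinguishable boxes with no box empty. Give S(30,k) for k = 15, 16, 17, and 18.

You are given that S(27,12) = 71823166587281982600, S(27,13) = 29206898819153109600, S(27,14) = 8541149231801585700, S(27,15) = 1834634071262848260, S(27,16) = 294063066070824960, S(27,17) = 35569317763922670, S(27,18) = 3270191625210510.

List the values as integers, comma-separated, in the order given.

12879868072770626040000, 2940812098256837097720, 511605167806434372210, 68591811024147549270

[28] T[28,13]:13*29206898819153109600+71823166587281982600=451512851236272407400 · T[28,14]:14*8541149231801585700+29206898819153109600=148782988064375309400 · T[28,15]:15*1834634071262848260+8541149231801585700=36060660300744309600 · T[28,16]:16*294063066070824960+1834634071262848260=6539643128396047620 · T[28,17]:17*35569317763922670+294063066070824960=898741468057510350 · T[28,18]:18*3270191625210510+35569317763922670=94432767017711850
[29] T[29,14]:14*148782988064375309400+451512851236272407400=2534474684137526739000 · T[29,15]:15*36060660300744309600+148782988064375309400=689692892575539953400 · T[29,16]:16*6539643128396047620+36060660300744309600=140694950355081071520 · T[29,17]:17*898741468057510350+6539643128396047620=21818248085373723570 · T[29,18]:18*94432767017711850+898741468057510350=2598531274376323650
[30] T[30,15]:15*689692892575539953400+2534474684137526739000=12879868072770626040000 · T[30,16]:16*140694950355081071520+689692892575539953400=2940812098256837097720 · T[30,17]:17*21818248085373723570+140694950355081071520=511605167806434372210 · T[30,18]:18*2598531274376323650+21818248085373723570=68591811024147549270
Read S(30,15) = 12879868072770626040000, S(30,16) = 2940812098256837097720, S(30,17) = 511605167806434372210, S(30,18) = 68591811024147549270.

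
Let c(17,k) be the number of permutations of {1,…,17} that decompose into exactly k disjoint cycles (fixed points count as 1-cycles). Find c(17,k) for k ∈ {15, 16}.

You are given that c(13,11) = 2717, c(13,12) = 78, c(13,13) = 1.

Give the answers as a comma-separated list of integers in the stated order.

row 14: T[14][12]=13·78+2717=3731  T[14][13]=13·1+78=91  T[14][14]=13·0+1=1
row 15: T[15][13]=14·91+3731=5005  T[15][14]=14·1+91=105  T[15][15]=14·0+1=1
row 16: T[16][14]=15·105+5005=6580  T[16][15]=15·1+105=120  T[16][16]=15·0+1=1
row 17: T[17][15]=16·120+6580=8500  T[17][16]=16·1+120=136
Read c(17,15) = 8500, c(17,16) = 136.

8500, 136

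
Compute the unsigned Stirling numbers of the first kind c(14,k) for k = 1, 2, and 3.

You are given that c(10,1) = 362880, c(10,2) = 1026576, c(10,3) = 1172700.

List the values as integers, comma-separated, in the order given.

6227020800, 19802759040, 26596717056

r11: T_11,1=10×362880+0=3628800; T_11,2=10×1026576+362880=10628640; T_11,3=10×1172700+1026576=12753576
r12: T_12,1=11×3628800+0=39916800; T_12,2=11×10628640+3628800=120543840; T_12,3=11×12753576+10628640=150917976
r13: T_13,1=12×39916800+0=479001600; T_13,2=12×120543840+39916800=1486442880; T_13,3=12×150917976+120543840=1931559552
r14: T_14,1=13×479001600+0=6227020800; T_14,2=13×1486442880+479001600=19802759040; T_14,3=13×1931559552+1486442880=26596717056
Read c(14,1) = 6227020800, c(14,2) = 19802759040, c(14,3) = 26596717056.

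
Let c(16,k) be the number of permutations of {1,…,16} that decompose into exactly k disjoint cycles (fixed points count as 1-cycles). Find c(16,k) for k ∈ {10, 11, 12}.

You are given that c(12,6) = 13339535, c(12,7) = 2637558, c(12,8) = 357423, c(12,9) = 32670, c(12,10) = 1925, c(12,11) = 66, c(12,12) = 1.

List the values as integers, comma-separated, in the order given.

[13] T[13,7]:12*2637558+13339535=44990231 · T[13,8]:12*357423+2637558=6926634 · T[13,9]:12*32670+357423=749463 · T[13,10]:12*1925+32670=55770 · T[13,11]:12*66+1925=2717 · T[13,12]:12*1+66=78
[14] T[14,8]:13*6926634+44990231=135036473 · T[14,9]:13*749463+6926634=16669653 · T[14,10]:13*55770+749463=1474473 · T[14,11]:13*2717+55770=91091 · T[14,12]:13*78+2717=3731
[15] T[15,9]:14*16669653+135036473=368411615 · T[15,10]:14*1474473+16669653=37312275 · T[15,11]:14*91091+1474473=2749747 · T[15,12]:14*3731+91091=143325
[16] T[16,10]:15*37312275+368411615=928095740 · T[16,11]:15*2749747+37312275=78558480 · T[16,12]:15*143325+2749747=4899622
Read c(16,10) = 928095740, c(16,11) = 78558480, c(16,12) = 4899622.

928095740, 78558480, 4899622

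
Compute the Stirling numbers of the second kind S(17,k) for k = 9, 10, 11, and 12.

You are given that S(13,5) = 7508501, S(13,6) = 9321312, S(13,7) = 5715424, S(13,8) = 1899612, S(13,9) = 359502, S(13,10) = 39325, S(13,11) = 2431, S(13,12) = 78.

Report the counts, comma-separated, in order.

[14] T[14,6]:6*9321312+7508501=63436373 · T[14,7]:7*5715424+9321312=49329280 · T[14,8]:8*1899612+5715424=20912320 · T[14,9]:9*359502+1899612=5135130 · T[14,10]:10*39325+359502=752752 · T[14,11]:11*2431+39325=66066 · T[14,12]:12*78+2431=3367
[15] T[15,7]:7*49329280+63436373=408741333 · T[15,8]:8*20912320+49329280=216627840 · T[15,9]:9*5135130+20912320=67128490 · T[15,10]:10*752752+5135130=12662650 · T[15,11]:11*66066+752752=1479478 · T[15,12]:12*3367+66066=106470
[16] T[16,8]:8*216627840+408741333=2141764053 · T[16,9]:9*67128490+216627840=820784250 · T[16,10]:10*12662650+67128490=193754990 · T[16,11]:11*1479478+12662650=28936908 · T[16,12]:12*106470+1479478=2757118
[17] T[17,9]:9*820784250+2141764053=9528822303 · T[17,10]:10*193754990+820784250=2758334150 · T[17,11]:11*28936908+193754990=512060978 · T[17,12]:12*2757118+28936908=62022324
Read S(17,9) = 9528822303, S(17,10) = 2758334150, S(17,11) = 512060978, S(17,12) = 62022324.

9528822303, 2758334150, 512060978, 62022324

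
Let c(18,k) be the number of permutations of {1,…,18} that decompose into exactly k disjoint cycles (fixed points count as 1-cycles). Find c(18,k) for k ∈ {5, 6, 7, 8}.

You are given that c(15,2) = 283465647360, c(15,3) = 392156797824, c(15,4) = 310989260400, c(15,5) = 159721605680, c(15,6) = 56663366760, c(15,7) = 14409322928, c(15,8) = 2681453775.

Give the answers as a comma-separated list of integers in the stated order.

909299905844112, 369012649234384, 110228466184200, 24871845297936

[16] T[16,3]:15*392156797824+283465647360=6165817614720 · T[16,4]:15*310989260400+392156797824=5056995703824 · T[16,5]:15*159721605680+310989260400=2706813345600 · T[16,6]:15*56663366760+159721605680=1009672107080 · T[16,7]:15*14409322928+56663366760=272803210680 · T[16,8]:15*2681453775+14409322928=54631129553
[17] T[17,4]:16*5056995703824+6165817614720=87077748875904 · T[17,5]:16*2706813345600+5056995703824=48366009233424 · T[17,6]:16*1009672107080+2706813345600=18861567058880 · T[17,7]:16*272803210680+1009672107080=5374523477960 · T[17,8]:16*54631129553+272803210680=1146901283528
[18] T[18,5]:17*48366009233424+87077748875904=909299905844112 · T[18,6]:17*18861567058880+48366009233424=369012649234384 · T[18,7]:17*5374523477960+18861567058880=110228466184200 · T[18,8]:17*1146901283528+5374523477960=24871845297936
Read c(18,5) = 909299905844112, c(18,6) = 369012649234384, c(18,7) = 110228466184200, c(18,8) = 24871845297936.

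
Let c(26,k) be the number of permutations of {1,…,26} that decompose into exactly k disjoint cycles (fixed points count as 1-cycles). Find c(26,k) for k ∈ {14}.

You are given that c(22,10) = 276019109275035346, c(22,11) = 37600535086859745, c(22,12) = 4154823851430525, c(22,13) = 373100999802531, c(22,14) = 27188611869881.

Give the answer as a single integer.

row 23: T[23][11]=22·37600535086859745+276019109275035346=1103230881185949736  T[23][12]=22·4154823851430525+37600535086859745=129006659818331295  T[23][13]=22·373100999802531+4154823851430525=12363045847086207  T[23][14]=22·27188611869881+373100999802531=971250460939913
row 24: T[24][12]=23·129006659818331295+1103230881185949736=4070384057007569521  T[24][13]=23·12363045847086207+129006659818331295=413356714301314056  T[24][14]=23·971250460939913+12363045847086207=34701806448704206
row 25: T[25][13]=24·413356714301314056+4070384057007569521=13990945200239106865  T[25][14]=24·34701806448704206+413356714301314056=1246200069070215000
row 26: T[26][14]=25·1246200069070215000+13990945200239106865=45145946926994481865
Read c(26,14) = 45145946926994481865.

45145946926994481865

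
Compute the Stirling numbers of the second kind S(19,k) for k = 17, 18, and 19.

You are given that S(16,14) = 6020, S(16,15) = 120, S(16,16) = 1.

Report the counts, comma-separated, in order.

@17  (17,15):120·15+6020→7820, (17,16):1·16+120→136, (17,17):0·17+1→1
@18  (18,16):136·16+7820→9996, (18,17):1·17+136→153, (18,18):0·18+1→1
@19  (19,17):153·17+9996→12597, (19,18):1·18+153→171, (19,19):0·19+1→1
Read S(19,17) = 12597, S(19,18) = 171, S(19,19) = 1.

12597, 171, 1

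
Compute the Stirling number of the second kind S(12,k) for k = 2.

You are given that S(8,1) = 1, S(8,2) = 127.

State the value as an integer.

r9: T_9,1=1×1+0=1; T_9,2=2×127+1=255
r10: T_10,1=1×1+0=1; T_10,2=2×255+1=511
r11: T_11,1=1×1+0=1; T_11,2=2×511+1=1023
r12: T_12,2=2×1023+1=2047
Read S(12,2) = 2047.

2047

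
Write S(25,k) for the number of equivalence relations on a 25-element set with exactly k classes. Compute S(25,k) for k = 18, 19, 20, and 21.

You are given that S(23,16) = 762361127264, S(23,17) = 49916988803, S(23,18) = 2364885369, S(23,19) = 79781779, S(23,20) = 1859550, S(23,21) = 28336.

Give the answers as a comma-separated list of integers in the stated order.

@24  (24,17):49916988803·17+762361127264→1610949936915, (24,18):2364885369·18+49916988803→92484925445, (24,19):79781779·19+2364885369→3880739170, (24,20):1859550·20+79781779→116972779, (24,21):28336·21+1859550→2454606
@25  (25,18):92484925445·18+1610949936915→3275678594925, (25,19):3880739170·19+92484925445→166218969675, (25,20):116972779·20+3880739170→6220194750, (25,21):2454606·21+116972779→168519505
Read S(25,18) = 3275678594925, S(25,19) = 166218969675, S(25,20) = 6220194750, S(25,21) = 168519505.

3275678594925, 166218969675, 6220194750, 168519505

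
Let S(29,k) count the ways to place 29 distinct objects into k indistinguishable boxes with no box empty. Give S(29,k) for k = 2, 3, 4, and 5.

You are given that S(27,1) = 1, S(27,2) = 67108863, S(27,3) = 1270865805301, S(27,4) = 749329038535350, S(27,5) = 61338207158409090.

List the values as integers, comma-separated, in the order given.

@28  (28,1):1·1+0→1, (28,2):67108863·2+1→134217727, (28,3):1270865805301·3+67108863→3812664524766, (28,4):749329038535350·4+1270865805301→2998587019946701, (28,5):61338207158409090·5+749329038535350→307440364830580800
@29  (29,2):134217727·2+1→268435455, (29,3):3812664524766·3+134217727→11438127792025, (29,4):2998587019946701·4+3812664524766→11998160744311570, (29,5):307440364830580800·5+2998587019946701→1540200411172850701
Read S(29,2) = 268435455, S(29,3) = 11438127792025, S(29,4) = 11998160744311570, S(29,5) = 1540200411172850701.

268435455, 11438127792025, 11998160744311570, 1540200411172850701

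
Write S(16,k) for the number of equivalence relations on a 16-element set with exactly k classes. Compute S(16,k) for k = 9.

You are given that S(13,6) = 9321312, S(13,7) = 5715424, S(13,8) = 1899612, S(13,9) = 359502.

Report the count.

r14: T_14,7=7×5715424+9321312=49329280; T_14,8=8×1899612+5715424=20912320; T_14,9=9×359502+1899612=5135130
r15: T_15,8=8×20912320+49329280=216627840; T_15,9=9×5135130+20912320=67128490
r16: T_16,9=9×67128490+216627840=820784250
Read S(16,9) = 820784250.

820784250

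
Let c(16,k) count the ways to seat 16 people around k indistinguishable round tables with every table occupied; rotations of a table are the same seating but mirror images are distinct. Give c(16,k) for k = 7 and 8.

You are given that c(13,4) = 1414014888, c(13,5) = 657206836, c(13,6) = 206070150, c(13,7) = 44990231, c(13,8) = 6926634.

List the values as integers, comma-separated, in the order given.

272803210680, 54631129553

[14] T[14,5]:13*657206836+1414014888=9957703756 · T[14,6]:13*206070150+657206836=3336118786 · T[14,7]:13*44990231+206070150=790943153 · T[14,8]:13*6926634+44990231=135036473
[15] T[15,6]:14*3336118786+9957703756=56663366760 · T[15,7]:14*790943153+3336118786=14409322928 · T[15,8]:14*135036473+790943153=2681453775
[16] T[16,7]:15*14409322928+56663366760=272803210680 · T[16,8]:15*2681453775+14409322928=54631129553
Read c(16,7) = 272803210680, c(16,8) = 54631129553.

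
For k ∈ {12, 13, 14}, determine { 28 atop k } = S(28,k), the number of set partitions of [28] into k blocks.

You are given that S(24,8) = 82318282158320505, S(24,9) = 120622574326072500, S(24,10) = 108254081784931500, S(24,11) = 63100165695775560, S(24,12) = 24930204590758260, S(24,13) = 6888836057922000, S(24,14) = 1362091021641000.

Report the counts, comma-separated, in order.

[25] T[25,9]:9*120622574326072500+82318282158320505=1167921451092973005 · T[25,10]:10*108254081784931500+120622574326072500=1203163392175387500 · T[25,11]:11*63100165695775560+108254081784931500=802355904438462660 · T[25,12]:12*24930204590758260+63100165695775560=362262620784874680 · T[25,13]:13*6888836057922000+24930204590758260=114485073343744260 · T[25,14]:14*1362091021641000+6888836057922000=25958110360896000
[26] T[26,10]:10*1203163392175387500+1167921451092973005=13199555372846848005 · T[26,11]:11*802355904438462660+1203163392175387500=10029078340998476760 · T[26,12]:12*362262620784874680+802355904438462660=5149507353856958820 · T[26,13]:13*114485073343744260+362262620784874680=1850568574253550060 · T[26,14]:14*25958110360896000+114485073343744260=477898618396288260
[27] T[27,11]:11*10029078340998476760+13199555372846848005=123519417123830092365 · T[27,12]:12*5149507353856958820+10029078340998476760=71823166587281982600 · T[27,13]:13*1850568574253550060+5149507353856958820=29206898819153109600 · T[27,14]:14*477898618396288260+1850568574253550060=8541149231801585700
[28] T[28,12]:12*71823166587281982600+123519417123830092365=985397416171213883565 · T[28,13]:13*29206898819153109600+71823166587281982600=451512851236272407400 · T[28,14]:14*8541149231801585700+29206898819153109600=148782988064375309400
Read S(28,12) = 985397416171213883565, S(28,13) = 451512851236272407400, S(28,14) = 148782988064375309400.

985397416171213883565, 451512851236272407400, 148782988064375309400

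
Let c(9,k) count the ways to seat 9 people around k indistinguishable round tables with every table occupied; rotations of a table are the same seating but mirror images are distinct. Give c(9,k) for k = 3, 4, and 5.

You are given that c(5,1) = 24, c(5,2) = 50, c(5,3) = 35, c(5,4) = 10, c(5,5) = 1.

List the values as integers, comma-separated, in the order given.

i=6: T(6,1)=0+5·24=120 | T(6,2)=24+5·50=274 | T(6,3)=50+5·35=225 | T(6,4)=35+5·10=85 | T(6,5)=10+5·1=15
i=7: T(7,1)=0+6·120=720 | T(7,2)=120+6·274=1764 | T(7,3)=274+6·225=1624 | T(7,4)=225+6·85=735 | T(7,5)=85+6·15=175
i=8: T(8,2)=720+7·1764=13068 | T(8,3)=1764+7·1624=13132 | T(8,4)=1624+7·735=6769 | T(8,5)=735+7·175=1960
i=9: T(9,3)=13068+8·13132=118124 | T(9,4)=13132+8·6769=67284 | T(9,5)=6769+8·1960=22449
Read c(9,3) = 118124, c(9,4) = 67284, c(9,5) = 22449.

118124, 67284, 22449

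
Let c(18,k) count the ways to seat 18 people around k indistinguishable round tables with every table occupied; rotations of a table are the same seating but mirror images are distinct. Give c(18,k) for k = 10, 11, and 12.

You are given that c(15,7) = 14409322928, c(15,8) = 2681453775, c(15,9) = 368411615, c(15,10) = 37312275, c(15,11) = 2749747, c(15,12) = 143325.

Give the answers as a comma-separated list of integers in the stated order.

577924894833, 60202693980, 4853222764

i=16: T(16,8)=14409322928+15·2681453775=54631129553 | T(16,9)=2681453775+15·368411615=8207628000 | T(16,10)=368411615+15·37312275=928095740 | T(16,11)=37312275+15·2749747=78558480 | T(16,12)=2749747+15·143325=4899622
i=17: T(17,9)=54631129553+16·8207628000=185953177553 | T(17,10)=8207628000+16·928095740=23057159840 | T(17,11)=928095740+16·78558480=2185031420 | T(17,12)=78558480+16·4899622=156952432
i=18: T(18,10)=185953177553+17·23057159840=577924894833 | T(18,11)=23057159840+17·2185031420=60202693980 | T(18,12)=2185031420+17·156952432=4853222764
Read c(18,10) = 577924894833, c(18,11) = 60202693980, c(18,12) = 4853222764.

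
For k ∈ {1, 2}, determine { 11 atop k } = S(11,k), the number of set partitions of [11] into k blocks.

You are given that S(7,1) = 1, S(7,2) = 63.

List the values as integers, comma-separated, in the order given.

i=8: T(8,1)=0+1·1=1 | T(8,2)=1+2·63=127
i=9: T(9,1)=0+1·1=1 | T(9,2)=1+2·127=255
i=10: T(10,1)=0+1·1=1 | T(10,2)=1+2·255=511
i=11: T(11,1)=0+1·1=1 | T(11,2)=1+2·511=1023
Read S(11,1) = 1, S(11,2) = 1023.

1, 1023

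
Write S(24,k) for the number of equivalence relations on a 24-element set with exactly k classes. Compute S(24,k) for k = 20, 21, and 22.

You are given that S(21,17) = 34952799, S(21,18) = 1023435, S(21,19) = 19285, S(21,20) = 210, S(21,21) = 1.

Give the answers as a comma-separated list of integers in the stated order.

[22] T[22,18]:18*1023435+34952799=53374629 · T[22,19]:19*19285+1023435=1389850 · T[22,20]:20*210+19285=23485 · T[22,21]:21*1+210=231 · T[22,22]:22*0+1=1
[23] T[23,19]:19*1389850+53374629=79781779 · T[23,20]:20*23485+1389850=1859550 · T[23,21]:21*231+23485=28336 · T[23,22]:22*1+231=253
[24] T[24,20]:20*1859550+79781779=116972779 · T[24,21]:21*28336+1859550=2454606 · T[24,22]:22*253+28336=33902
Read S(24,20) = 116972779, S(24,21) = 2454606, S(24,22) = 33902.

116972779, 2454606, 33902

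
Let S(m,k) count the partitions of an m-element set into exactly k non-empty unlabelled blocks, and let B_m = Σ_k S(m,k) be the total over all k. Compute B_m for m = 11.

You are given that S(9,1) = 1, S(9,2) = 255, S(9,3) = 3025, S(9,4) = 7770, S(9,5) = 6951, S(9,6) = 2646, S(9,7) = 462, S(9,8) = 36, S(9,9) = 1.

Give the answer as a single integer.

[10] T[10,1]:1*1+0=1 · T[10,2]:2*255+1=511 · T[10,3]:3*3025+255=9330 · T[10,4]:4*7770+3025=34105 · T[10,5]:5*6951+7770=42525 · T[10,6]:6*2646+6951=22827 · T[10,7]:7*462+2646=5880 · T[10,8]:8*36+462=750 · T[10,9]:9*1+36=45 · T[10,10]:10*0+1=1
[11] T[11,1]:1*1+0=1 · T[11,2]:2*511+1=1023 · T[11,3]:3*9330+511=28501 · T[11,4]:4*34105+9330=145750 · T[11,5]:5*42525+34105=246730 · T[11,6]:6*22827+42525=179487 · T[11,7]:7*5880+22827=63987 · T[11,8]:8*750+5880=11880 · T[11,9]:9*45+750=1155 · T[11,10]:10*1+45=55 · T[11,11]:11*0+1=1
B_11 = ΣS(11,k) = 1+1023+28501+145750+246730+179487+63987+11880+1155+55+1 = 678570

678570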